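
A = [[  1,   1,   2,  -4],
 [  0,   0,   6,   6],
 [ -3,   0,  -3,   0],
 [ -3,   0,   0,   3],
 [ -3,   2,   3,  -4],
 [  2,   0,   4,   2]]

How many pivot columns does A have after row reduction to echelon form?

3

Row reduce to echelon form.
R3 ← R3 + (3)·R1: [0, 3, 3, -12]
R4 ← R4 + (3)·R1: [0, 3, 6, -9]
R5 ← R5 + (3)·R1: [0, 5, 9, -16]
R6 ← R6 − (2)·R1: [0, -2, 0, 10]
Swap R2 ↔ R3
R4 ← R4 − R2: [0, 0, 3, 3]
R5 ← R5 − (5/3)·R2: [0, 0, 4, 4]
R6 ← R6 + (2/3)·R2: [0, 0, 2, 2]
R4 ← R4 − (1/2)·R3: [0, 0, 0, 0]
R5 ← R5 − (2/3)·R3: [0, 0, 0, 0]
R6 ← R6 − (1/3)·R3: [0, 0, 0, 0]
Echelon form has 3 nonzero rows, so rank(A) = 3.
Each nonzero row contributes one pivot column: 3 pivot columns.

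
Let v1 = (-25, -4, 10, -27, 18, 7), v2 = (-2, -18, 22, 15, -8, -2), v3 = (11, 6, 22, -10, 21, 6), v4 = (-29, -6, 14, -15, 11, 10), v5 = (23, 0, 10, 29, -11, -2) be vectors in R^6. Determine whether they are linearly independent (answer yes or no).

yes

Form the matrix with these vectors as rows and row reduce.
R2 ← R2 − (2/25)·R1: [0, -442/25, 106/5, 429/25, -236/25, -64/25]
R3 ← R3 + (11/25)·R1: [0, 106/25, 132/5, -547/25, 723/25, 227/25]
R4 ← R4 − (29/25)·R1: [0, -34/25, 12/5, 408/25, -247/25, 47/25]
R5 ← R5 + (23/25)·R1: [0, -92/25, 96/5, 104/25, 139/25, 111/25]
R3 ← R3 + (53/221)·R2: [0, 0, 6958/221, -302/17, 5891/221, 1871/221]
R4 ← R4 − (1/13)·R2: [0, 0, 10/13, 15, -119/13, 27/13]
R5 ← R5 − (46/221)·R2: [0, 0, 3268/221, 10/17, 1663/221, 1099/221]
R4 ← R4 − (85/3479)·R3: [0, 0, 0, 53695/3479, -34112/3479, 6506/3479]
R5 ← R5 − (1634/3479)·R3: [0, 0, 0, 31074/3479, -17377/3479, 3467/3479]
R5 ← R5 − (31074/53695)·R4: [0, 0, 0, 0, 36487/53695, -4601/53695]
5 nonzero rows, so the 5 vectors span a space of dimension 5.
Since 5 = 5, the vectors are linearly independent.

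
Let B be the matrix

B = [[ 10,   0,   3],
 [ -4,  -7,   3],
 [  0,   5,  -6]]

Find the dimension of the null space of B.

Row reduce to echelon form.
R2 ← R2 + (2/5)·R1: [0, -7, 21/5]
R3 ← R3 + (5/7)·R2: [0, 0, -3]
3 nonzero rows, so rank(B) = 3.
B has 3 columns; by rank–nullity, nullity = 3 − 3 = 0.

0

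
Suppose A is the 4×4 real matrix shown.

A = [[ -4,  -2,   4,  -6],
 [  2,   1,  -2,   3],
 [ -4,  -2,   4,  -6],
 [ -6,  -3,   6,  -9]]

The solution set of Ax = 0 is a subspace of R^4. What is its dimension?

Row reduce to echelon form.
R2 ← R2 + (1/2)·R1: [0, 0, 0, 0]
R3 ← R3 − R1: [0, 0, 0, 0]
R4 ← R4 − (3/2)·R1: [0, 0, 0, 0]
1 nonzero row, so rank(A) = 1.
A has 4 columns; by rank–nullity, nullity = 4 − 1 = 3.

3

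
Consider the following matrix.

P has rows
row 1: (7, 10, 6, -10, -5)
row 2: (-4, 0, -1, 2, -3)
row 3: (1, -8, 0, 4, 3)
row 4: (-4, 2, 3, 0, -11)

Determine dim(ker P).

Row reduce to echelon form.
R2 ← R2 + (4/7)·R1: [0, 40/7, 17/7, -26/7, -41/7]
R3 ← R3 − (1/7)·R1: [0, -66/7, -6/7, 38/7, 26/7]
R4 ← R4 + (4/7)·R1: [0, 54/7, 45/7, -40/7, -97/7]
R3 ← R3 + (33/20)·R2: [0, 0, 63/20, -7/10, -119/20]
R4 ← R4 − (27/20)·R2: [0, 0, 63/20, -7/10, -119/20]
R4 ← R4 − R3: [0, 0, 0, 0, 0]
3 nonzero rows, so rank(P) = 3.
P has 5 columns; by rank–nullity, nullity = 5 − 3 = 2.

2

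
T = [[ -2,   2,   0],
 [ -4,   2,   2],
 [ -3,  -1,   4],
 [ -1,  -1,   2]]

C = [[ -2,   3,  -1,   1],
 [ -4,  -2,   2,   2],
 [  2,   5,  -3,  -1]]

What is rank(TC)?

First compute TC:
[[ -4, -10,   6,   2],
 [  4,  -6,   2,  -2],
 [ 18,  13, -11,  -9],
 [ 10,   9,  -7,  -5]]
Now row reduce the product.
R2 ← R2 + R1: [0, -16, 8, 0]
R3 ← R3 + (9/2)·R1: [0, -32, 16, 0]
R4 ← R4 + (5/2)·R1: [0, -16, 8, 0]
R3 ← R3 − (2)·R2: [0, 0, 0, 0]
R4 ← R4 − R2: [0, 0, 0, 0]
2 nonzero rows, so rank(TC) = 2.

2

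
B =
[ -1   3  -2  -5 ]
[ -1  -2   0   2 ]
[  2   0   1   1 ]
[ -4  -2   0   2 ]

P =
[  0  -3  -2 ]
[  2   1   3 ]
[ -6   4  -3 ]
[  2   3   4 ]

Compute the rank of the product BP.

First compute BP:
[[  8, -17,  -3],
 [  0,   7,   4],
 [ -4,   1,  -3],
 [  0,  16,  10]]
Now row reduce the product.
R3 ← R3 + (1/2)·R1: [0, -15/2, -9/2]
R3 ← R3 + (15/14)·R2: [0, 0, -3/14]
R4 ← R4 − (16/7)·R2: [0, 0, 6/7]
R4 ← R4 + (4)·R3: [0, 0, 0]
3 nonzero rows, so rank(BP) = 3.

3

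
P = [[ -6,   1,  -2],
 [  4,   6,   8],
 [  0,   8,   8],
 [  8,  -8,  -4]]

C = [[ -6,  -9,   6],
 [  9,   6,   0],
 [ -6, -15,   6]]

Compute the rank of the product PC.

First compute PC:
[[ 57,  90, -48],
 [-18, -120,  72],
 [ 24, -72,  48],
 [-96, -60,  24]]
Now row reduce the product.
R2 ← R2 + (6/19)·R1: [0, -1740/19, 1080/19]
R3 ← R3 − (8/19)·R1: [0, -2088/19, 1296/19]
R4 ← R4 + (32/19)·R1: [0, 1740/19, -1080/19]
R3 ← R3 − (6/5)·R2: [0, 0, 0]
R4 ← R4 + R2: [0, 0, 0]
2 nonzero rows, so rank(PC) = 2.

2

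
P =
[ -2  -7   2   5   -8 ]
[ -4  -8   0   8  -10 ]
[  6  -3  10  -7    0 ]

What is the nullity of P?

Row reduce to echelon form.
R2 ← R2 − (2)·R1: [0, 6, -4, -2, 6]
R3 ← R3 + (3)·R1: [0, -24, 16, 8, -24]
R3 ← R3 + (4)·R2: [0, 0, 0, 0, 0]
2 nonzero rows, so rank(P) = 2.
P has 5 columns; by rank–nullity, nullity = 5 − 2 = 3.

3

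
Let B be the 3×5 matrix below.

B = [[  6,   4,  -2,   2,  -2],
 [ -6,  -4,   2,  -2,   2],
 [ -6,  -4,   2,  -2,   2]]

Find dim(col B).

1

Row reduce to echelon form.
R2 ← R2 + R1: [0, 0, 0, 0, 0]
R3 ← R3 + R1: [0, 0, 0, 0, 0]
Echelon form has 1 nonzero row, so rank(B) = 1.
The column space has dimension equal to the rank: 1.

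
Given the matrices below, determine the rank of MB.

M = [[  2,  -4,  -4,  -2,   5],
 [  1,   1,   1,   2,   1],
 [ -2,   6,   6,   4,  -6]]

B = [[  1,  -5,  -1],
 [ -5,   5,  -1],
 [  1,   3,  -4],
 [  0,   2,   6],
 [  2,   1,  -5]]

2

First compute MB:
[[ 28, -41, -19],
 [ -1,   8,   1],
 [-38,  60,  26]]
Now row reduce the product.
R2 ← R2 + (1/28)·R1: [0, 183/28, 9/28]
R3 ← R3 + (19/14)·R1: [0, 61/14, 3/14]
R3 ← R3 − (2/3)·R2: [0, 0, 0]
2 nonzero rows, so rank(MB) = 2.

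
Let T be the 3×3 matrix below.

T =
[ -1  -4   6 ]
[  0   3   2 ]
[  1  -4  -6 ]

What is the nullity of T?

0

Row reduce to echelon form.
R3 ← R3 + R1: [0, -8, 0]
R3 ← R3 + (8/3)·R2: [0, 0, 16/3]
3 nonzero rows, so rank(T) = 3.
T has 3 columns; by rank–nullity, nullity = 3 − 3 = 0.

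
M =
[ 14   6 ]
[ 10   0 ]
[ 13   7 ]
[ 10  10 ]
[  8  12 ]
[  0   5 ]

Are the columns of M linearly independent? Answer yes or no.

Row reduce M to echelon form.
R2 ← R2 − (5/7)·R1: [0, -30/7]
R3 ← R3 − (13/14)·R1: [0, 10/7]
R4 ← R4 − (5/7)·R1: [0, 40/7]
R5 ← R5 − (4/7)·R1: [0, 60/7]
R3 ← R3 + (1/3)·R2: [0, 0]
R4 ← R4 + (4/3)·R2: [0, 0]
R5 ← R5 + (2)·R2: [0, 0]
R6 ← R6 + (7/6)·R2: [0, 0]
2 pivots among 2 columns.
Every column is a pivot column, so the columns are linearly independent.

yes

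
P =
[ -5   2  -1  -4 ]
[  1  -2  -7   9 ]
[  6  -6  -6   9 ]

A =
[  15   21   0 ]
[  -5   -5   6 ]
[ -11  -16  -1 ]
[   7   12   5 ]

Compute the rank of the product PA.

First compute PA:
[[-102, -147,  -7],
 [165, 251,  40],
 [249, 360,  15]]
Now row reduce the product.
R2 ← R2 + (55/34)·R1: [0, 449/34, 975/34]
R3 ← R3 + (83/34)·R1: [0, 39/34, -71/34]
R3 ← R3 − (39/449)·R2: [0, 0, -2056/449]
3 nonzero rows, so rank(PA) = 3.

3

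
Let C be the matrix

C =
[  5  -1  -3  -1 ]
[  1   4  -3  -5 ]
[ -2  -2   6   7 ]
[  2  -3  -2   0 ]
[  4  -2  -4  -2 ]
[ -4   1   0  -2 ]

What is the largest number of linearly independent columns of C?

Row reduce to echelon form.
R2 ← R2 − (1/5)·R1: [0, 21/5, -12/5, -24/5]
R3 ← R3 + (2/5)·R1: [0, -12/5, 24/5, 33/5]
R4 ← R4 − (2/5)·R1: [0, -13/5, -4/5, 2/5]
R5 ← R5 − (4/5)·R1: [0, -6/5, -8/5, -6/5]
R6 ← R6 + (4/5)·R1: [0, 1/5, -12/5, -14/5]
R3 ← R3 + (4/7)·R2: [0, 0, 24/7, 27/7]
R4 ← R4 + (13/21)·R2: [0, 0, -16/7, -18/7]
R5 ← R5 + (2/7)·R2: [0, 0, -16/7, -18/7]
R6 ← R6 − (1/21)·R2: [0, 0, -16/7, -18/7]
R4 ← R4 + (2/3)·R3: [0, 0, 0, 0]
R5 ← R5 + (2/3)·R3: [0, 0, 0, 0]
R6 ← R6 + (2/3)·R3: [0, 0, 0, 0]
Echelon form has 3 nonzero rows, so rank(C) = 3.
The rank gives the maximum number of linearly independent columns: 3.

3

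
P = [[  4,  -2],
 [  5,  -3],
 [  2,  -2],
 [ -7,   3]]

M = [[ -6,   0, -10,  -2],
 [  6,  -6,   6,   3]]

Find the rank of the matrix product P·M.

First compute PM:
[[-36,  12, -52, -14],
 [-48,  18, -68, -19],
 [-24,  12, -32, -10],
 [ 60, -18,  88,  23]]
Now row reduce the product.
R2 ← R2 − (4/3)·R1: [0, 2, 4/3, -1/3]
R3 ← R3 − (2/3)·R1: [0, 4, 8/3, -2/3]
R4 ← R4 + (5/3)·R1: [0, 2, 4/3, -1/3]
R3 ← R3 − (2)·R2: [0, 0, 0, 0]
R4 ← R4 − R2: [0, 0, 0, 0]
2 nonzero rows, so rank(PM) = 2.

2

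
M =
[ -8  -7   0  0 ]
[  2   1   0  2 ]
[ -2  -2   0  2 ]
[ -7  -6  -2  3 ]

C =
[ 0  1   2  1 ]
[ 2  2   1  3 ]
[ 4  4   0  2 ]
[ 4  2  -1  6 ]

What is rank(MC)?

First compute MC:
[[-14, -22, -23, -29],
 [ 10,   8,   3,  17],
 [  4,  -2,  -8,   4],
 [ -8, -21, -23, -11]]
Now row reduce the product.
R2 ← R2 + (5/7)·R1: [0, -54/7, -94/7, -26/7]
R3 ← R3 + (2/7)·R1: [0, -58/7, -102/7, -30/7]
R4 ← R4 − (4/7)·R1: [0, -59/7, -69/7, 39/7]
R3 ← R3 − (29/27)·R2: [0, 0, -4/27, -8/27]
R4 ← R4 − (59/54)·R2: [0, 0, 130/27, 260/27]
R4 ← R4 + (65/2)·R3: [0, 0, 0, 0]
3 nonzero rows, so rank(MC) = 3.

3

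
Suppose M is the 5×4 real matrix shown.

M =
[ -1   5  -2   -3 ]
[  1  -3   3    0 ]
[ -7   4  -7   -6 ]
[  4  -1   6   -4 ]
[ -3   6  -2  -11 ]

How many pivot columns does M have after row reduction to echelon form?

4

Row reduce to echelon form.
R2 ← R2 + R1: [0, 2, 1, -3]
R3 ← R3 − (7)·R1: [0, -31, 7, 15]
R4 ← R4 + (4)·R1: [0, 19, -2, -16]
R5 ← R5 − (3)·R1: [0, -9, 4, -2]
R3 ← R3 + (31/2)·R2: [0, 0, 45/2, -63/2]
R4 ← R4 − (19/2)·R2: [0, 0, -23/2, 25/2]
R5 ← R5 + (9/2)·R2: [0, 0, 17/2, -31/2]
R4 ← R4 + (23/45)·R3: [0, 0, 0, -18/5]
R5 ← R5 − (17/45)·R3: [0, 0, 0, -18/5]
R5 ← R5 − R4: [0, 0, 0, 0]
Echelon form has 4 nonzero rows, so rank(M) = 4.
Each nonzero row contributes one pivot column: 4 pivot columns.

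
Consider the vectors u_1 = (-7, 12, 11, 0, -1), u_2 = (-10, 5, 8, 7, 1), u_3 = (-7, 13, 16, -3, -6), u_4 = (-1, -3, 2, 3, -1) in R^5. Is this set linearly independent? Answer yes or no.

yes

Form the matrix with these vectors as rows and row reduce.
R2 ← R2 − (10/7)·R1: [0, -85/7, -54/7, 7, 17/7]
R3 ← R3 − R1: [0, 1, 5, -3, -5]
R4 ← R4 − (1/7)·R1: [0, -33/7, 3/7, 3, -6/7]
R3 ← R3 + (7/85)·R2: [0, 0, 371/85, -206/85, -24/5]
R4 ← R4 − (33/85)·R2: [0, 0, 291/85, 24/85, -9/5]
R4 ← R4 − (291/371)·R3: [0, 0, 0, 810/371, 729/371]
4 nonzero rows, so the 4 vectors span a space of dimension 4.
Since 4 = 4, the vectors are linearly independent.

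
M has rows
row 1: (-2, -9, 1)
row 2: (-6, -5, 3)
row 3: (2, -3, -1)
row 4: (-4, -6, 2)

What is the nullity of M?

Row reduce to echelon form.
R2 ← R2 − (3)·R1: [0, 22, 0]
R3 ← R3 + R1: [0, -12, 0]
R4 ← R4 − (2)·R1: [0, 12, 0]
R3 ← R3 + (6/11)·R2: [0, 0, 0]
R4 ← R4 − (6/11)·R2: [0, 0, 0]
2 nonzero rows, so rank(M) = 2.
M has 3 columns; by rank–nullity, nullity = 3 − 2 = 1.

1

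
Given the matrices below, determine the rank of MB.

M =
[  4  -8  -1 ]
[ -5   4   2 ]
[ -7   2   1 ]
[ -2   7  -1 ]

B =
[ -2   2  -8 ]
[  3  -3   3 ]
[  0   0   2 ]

First compute MB:
[[-32,  32, -58],
 [ 22, -22,  56],
 [ 20, -20,  64],
 [ 25, -25,  35]]
Now row reduce the product.
R2 ← R2 + (11/16)·R1: [0, 0, 129/8]
R3 ← R3 + (5/8)·R1: [0, 0, 111/4]
R4 ← R4 + (25/32)·R1: [0, 0, -165/16]
R3 ← R3 − (74/43)·R2: [0, 0, 0]
R4 ← R4 + (55/86)·R2: [0, 0, 0]
2 nonzero rows, so rank(MB) = 2.

2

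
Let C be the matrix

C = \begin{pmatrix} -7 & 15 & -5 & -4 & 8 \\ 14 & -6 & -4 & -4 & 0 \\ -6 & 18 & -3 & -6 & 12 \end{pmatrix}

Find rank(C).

Row reduce to echelon form.
R2 ← R2 + (2)·R1: [0, 24, -14, -12, 16]
R3 ← R3 − (6/7)·R1: [0, 36/7, 9/7, -18/7, 36/7]
R3 ← R3 − (3/14)·R2: [0, 0, 30/7, 0, 12/7]
Echelon form has 3 nonzero rows, so rank(C) = 3.

3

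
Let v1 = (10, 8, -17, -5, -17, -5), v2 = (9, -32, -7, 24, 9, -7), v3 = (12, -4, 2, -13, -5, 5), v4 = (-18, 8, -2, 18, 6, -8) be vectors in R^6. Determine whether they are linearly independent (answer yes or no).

Form the matrix with these vectors as rows and row reduce.
R2 ← R2 − (9/10)·R1: [0, -196/5, 83/10, 57/2, 243/10, -5/2]
R3 ← R3 − (6/5)·R1: [0, -68/5, 112/5, -7, 77/5, 11]
R4 ← R4 + (9/5)·R1: [0, 112/5, -163/5, 9, -123/5, -17]
R3 ← R3 − (17/49)·R2: [0, 0, 1913/98, -1655/98, 683/98, 1163/98]
R4 ← R4 + (4/7)·R2: [0, 0, -195/7, 177/7, -75/7, -129/7]
R4 ← R4 + (2730/1913)·R3: [0, 0, 0, 2268/1913, -1470/1913, -2856/1913]
4 nonzero rows, so the 4 vectors span a space of dimension 4.
Since 4 = 4, the vectors are linearly independent.

yes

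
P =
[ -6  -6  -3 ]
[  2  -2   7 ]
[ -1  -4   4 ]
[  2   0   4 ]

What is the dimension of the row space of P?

Row reduce to echelon form.
R2 ← R2 + (1/3)·R1: [0, -4, 6]
R3 ← R3 − (1/6)·R1: [0, -3, 9/2]
R4 ← R4 + (1/3)·R1: [0, -2, 3]
R3 ← R3 − (3/4)·R2: [0, 0, 0]
R4 ← R4 − (1/2)·R2: [0, 0, 0]
Echelon form has 2 nonzero rows, so rank(P) = 2.
The row space has dimension equal to the rank: 2.

2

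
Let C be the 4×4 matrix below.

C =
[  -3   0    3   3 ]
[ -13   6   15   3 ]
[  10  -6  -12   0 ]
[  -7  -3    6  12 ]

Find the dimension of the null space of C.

Row reduce to echelon form.
R2 ← R2 − (13/3)·R1: [0, 6, 2, -10]
R3 ← R3 + (10/3)·R1: [0, -6, -2, 10]
R4 ← R4 − (7/3)·R1: [0, -3, -1, 5]
R3 ← R3 + R2: [0, 0, 0, 0]
R4 ← R4 + (1/2)·R2: [0, 0, 0, 0]
2 nonzero rows, so rank(C) = 2.
C has 4 columns; by rank–nullity, nullity = 4 − 2 = 2.

2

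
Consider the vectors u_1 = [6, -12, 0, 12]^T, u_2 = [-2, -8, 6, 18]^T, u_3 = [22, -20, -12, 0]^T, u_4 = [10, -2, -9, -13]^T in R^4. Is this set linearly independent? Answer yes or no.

no

Form the matrix with these vectors as rows and row reduce.
R2 ← R2 + (1/3)·R1: [0, -12, 6, 22]
R3 ← R3 − (11/3)·R1: [0, 24, -12, -44]
R4 ← R4 − (5/3)·R1: [0, 18, -9, -33]
R3 ← R3 + (2)·R2: [0, 0, 0, 0]
R4 ← R4 + (3/2)·R2: [0, 0, 0, 0]
2 nonzero rows, so the 4 vectors span a space of dimension 2.
Since 2 < 4, the vectors are linearly dependent.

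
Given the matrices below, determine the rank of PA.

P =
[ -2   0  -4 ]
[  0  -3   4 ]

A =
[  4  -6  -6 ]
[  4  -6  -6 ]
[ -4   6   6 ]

First compute PA:
[[  8, -12, -12],
 [-28,  42,  42]]
Now row reduce the product.
R2 ← R2 + (7/2)·R1: [0, 0, 0]
1 nonzero row, so rank(PA) = 1.

1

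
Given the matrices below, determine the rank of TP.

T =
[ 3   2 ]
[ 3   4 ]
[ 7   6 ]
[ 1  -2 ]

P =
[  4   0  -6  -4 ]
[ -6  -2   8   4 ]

2

First compute TP:
[[  0,  -4,  -2,  -4],
 [-12,  -8,  14,   4],
 [ -8, -12,   6,  -4],
 [ 16,   4, -22, -12]]
Now row reduce the product.
Swap R1 ↔ R2
R3 ← R3 − (2/3)·R1: [0, -20/3, -10/3, -20/3]
R4 ← R4 + (4/3)·R1: [0, -20/3, -10/3, -20/3]
R3 ← R3 − (5/3)·R2: [0, 0, 0, 0]
R4 ← R4 − (5/3)·R2: [0, 0, 0, 0]
2 nonzero rows, so rank(TP) = 2.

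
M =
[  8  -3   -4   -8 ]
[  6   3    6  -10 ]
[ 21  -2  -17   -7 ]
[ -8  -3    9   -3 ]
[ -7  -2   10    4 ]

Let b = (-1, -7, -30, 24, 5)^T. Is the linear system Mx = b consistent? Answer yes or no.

Row reduce the augmented matrix [M | b].
R2 ← R2 − (3/4)·R1: [0, 21/4, 9, -4, -25/4]
R3 ← R3 − (21/8)·R1: [0, 47/8, -13/2, 14, -219/8]
R4 ← R4 + R1: [0, -6, 5, -11, 23]
R5 ← R5 + (7/8)·R1: [0, -37/8, 13/2, -3, 33/8]
R3 ← R3 − (47/42)·R2: [0, 0, -116/7, 388/21, -428/21]
R4 ← R4 + (8/7)·R2: [0, 0, 107/7, -109/7, 111/7]
R5 ← R5 + (37/42)·R2: [0, 0, 101/7, -137/21, -29/21]
R4 ← R4 + (107/116)·R3: [0, 0, 0, 128/87, -256/87]
R5 ← R5 + (101/116)·R3: [0, 0, 0, 832/87, -1664/87]
R5 ← R5 − (13/2)·R4: [0, 0, 0, 0, 0]
The echelon form has 4 nonzero rows, and every pivot lies in the first 4 columns, so rank(M) = rank([M|b]) = 4.
The system is consistent.

yes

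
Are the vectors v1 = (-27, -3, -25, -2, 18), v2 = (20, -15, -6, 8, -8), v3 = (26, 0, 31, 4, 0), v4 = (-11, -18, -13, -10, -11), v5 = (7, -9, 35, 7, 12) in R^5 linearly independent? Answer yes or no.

Form the matrix with these vectors as rows and row reduce.
R2 ← R2 + (20/27)·R1: [0, -155/9, -662/27, 176/27, 16/3]
R3 ← R3 + (26/27)·R1: [0, -26/9, 187/27, 56/27, 52/3]
R4 ← R4 − (11/27)·R1: [0, -151/9, -76/27, -248/27, -55/3]
R5 ← R5 + (7/27)·R1: [0, -88/9, 770/27, 175/27, 50/3]
R3 ← R3 − (26/155)·R2: [0, 0, 1711/155, 152/155, 2548/155]
R4 ← R4 − (151/155)·R2: [0, 0, 3266/155, -2408/155, -3647/155]
R5 ← R5 − (88/155)·R2: [0, 0, 6578/155, 431/155, 2114/155]
R4 ← R4 − (3266/1711)·R3: [0, 0, 0, -29784/1711, -93947/1711]
R5 ← R5 − (6578/1711)·R3: [0, 0, 0, -1693/1711, -84798/1711]
R5 ← R5 − (1693/29784)·R4: [0, 0, 0, 0, -1383151/29784]
5 nonzero rows, so the 5 vectors span a space of dimension 5.
Since 5 = 5, the vectors are linearly independent.

yes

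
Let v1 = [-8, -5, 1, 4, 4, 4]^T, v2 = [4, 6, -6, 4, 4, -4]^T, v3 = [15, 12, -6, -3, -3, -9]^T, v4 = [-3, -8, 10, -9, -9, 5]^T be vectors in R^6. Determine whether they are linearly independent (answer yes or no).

no

Form the matrix with these vectors as rows and row reduce.
R2 ← R2 + (1/2)·R1: [0, 7/2, -11/2, 6, 6, -2]
R3 ← R3 + (15/8)·R1: [0, 21/8, -33/8, 9/2, 9/2, -3/2]
R4 ← R4 − (3/8)·R1: [0, -49/8, 77/8, -21/2, -21/2, 7/2]
R3 ← R3 − (3/4)·R2: [0, 0, 0, 0, 0, 0]
R4 ← R4 + (7/4)·R2: [0, 0, 0, 0, 0, 0]
2 nonzero rows, so the 4 vectors span a space of dimension 2.
Since 2 < 4, the vectors are linearly dependent.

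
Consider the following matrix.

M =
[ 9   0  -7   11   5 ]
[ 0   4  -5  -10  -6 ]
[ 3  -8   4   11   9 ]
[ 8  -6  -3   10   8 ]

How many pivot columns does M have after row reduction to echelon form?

3

Row reduce to echelon form.
R3 ← R3 − (1/3)·R1: [0, -8, 19/3, 22/3, 22/3]
R4 ← R4 − (8/9)·R1: [0, -6, 29/9, 2/9, 32/9]
R3 ← R3 + (2)·R2: [0, 0, -11/3, -38/3, -14/3]
R4 ← R4 + (3/2)·R2: [0, 0, -77/18, -133/9, -49/9]
R4 ← R4 − (7/6)·R3: [0, 0, 0, 0, 0]
Echelon form has 3 nonzero rows, so rank(M) = 3.
Each nonzero row contributes one pivot column: 3 pivot columns.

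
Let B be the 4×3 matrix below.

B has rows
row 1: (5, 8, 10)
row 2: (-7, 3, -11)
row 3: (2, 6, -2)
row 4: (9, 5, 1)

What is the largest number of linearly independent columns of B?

Row reduce to echelon form.
R2 ← R2 + (7/5)·R1: [0, 71/5, 3]
R3 ← R3 − (2/5)·R1: [0, 14/5, -6]
R4 ← R4 − (9/5)·R1: [0, -47/5, -17]
R3 ← R3 − (14/71)·R2: [0, 0, -468/71]
R4 ← R4 + (47/71)·R2: [0, 0, -1066/71]
R4 ← R4 − (41/18)·R3: [0, 0, 0]
Echelon form has 3 nonzero rows, so rank(B) = 3.
The rank gives the maximum number of linearly independent columns: 3.

3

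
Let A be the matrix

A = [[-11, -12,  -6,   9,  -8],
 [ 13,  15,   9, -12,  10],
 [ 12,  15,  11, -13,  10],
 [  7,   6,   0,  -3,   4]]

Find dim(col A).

Row reduce to echelon form.
R2 ← R2 + (13/11)·R1: [0, 9/11, 21/11, -15/11, 6/11]
R3 ← R3 + (12/11)·R1: [0, 21/11, 49/11, -35/11, 14/11]
R4 ← R4 + (7/11)·R1: [0, -18/11, -42/11, 30/11, -12/11]
R3 ← R3 − (7/3)·R2: [0, 0, 0, 0, 0]
R4 ← R4 + (2)·R2: [0, 0, 0, 0, 0]
Echelon form has 2 nonzero rows, so rank(A) = 2.
The column space has dimension equal to the rank: 2.

2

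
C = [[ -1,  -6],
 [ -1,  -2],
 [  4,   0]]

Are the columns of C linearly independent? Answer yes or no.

Row reduce C to echelon form.
R2 ← R2 − R1: [0, 4]
R3 ← R3 + (4)·R1: [0, -24]
R3 ← R3 + (6)·R2: [0, 0]
2 pivots among 2 columns.
Every column is a pivot column, so the columns are linearly independent.

yes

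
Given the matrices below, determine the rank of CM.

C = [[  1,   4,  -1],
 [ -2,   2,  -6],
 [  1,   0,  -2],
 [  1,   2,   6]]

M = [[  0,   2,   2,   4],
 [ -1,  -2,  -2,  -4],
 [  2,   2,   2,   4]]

First compute CM:
[[ -6,  -8,  -8, -16],
 [-14, -20, -20, -40],
 [ -4,  -2,  -2,  -4],
 [ 10,  10,  10,  20]]
Now row reduce the product.
R2 ← R2 − (7/3)·R1: [0, -4/3, -4/3, -8/3]
R3 ← R3 − (2/3)·R1: [0, 10/3, 10/3, 20/3]
R4 ← R4 + (5/3)·R1: [0, -10/3, -10/3, -20/3]
R3 ← R3 + (5/2)·R2: [0, 0, 0, 0]
R4 ← R4 − (5/2)·R2: [0, 0, 0, 0]
2 nonzero rows, so rank(CM) = 2.

2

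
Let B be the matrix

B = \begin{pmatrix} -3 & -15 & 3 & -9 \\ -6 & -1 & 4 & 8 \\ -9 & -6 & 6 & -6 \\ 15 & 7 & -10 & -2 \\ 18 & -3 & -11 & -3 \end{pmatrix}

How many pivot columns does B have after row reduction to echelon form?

3

Row reduce to echelon form.
R2 ← R2 − (2)·R1: [0, 29, -2, 26]
R3 ← R3 − (3)·R1: [0, 39, -3, 21]
R4 ← R4 + (5)·R1: [0, -68, 5, -47]
R5 ← R5 + (6)·R1: [0, -93, 7, -57]
R3 ← R3 − (39/29)·R2: [0, 0, -9/29, -405/29]
R4 ← R4 + (68/29)·R2: [0, 0, 9/29, 405/29]
R5 ← R5 + (93/29)·R2: [0, 0, 17/29, 765/29]
R4 ← R4 + R3: [0, 0, 0, 0]
R5 ← R5 + (17/9)·R3: [0, 0, 0, 0]
Echelon form has 3 nonzero rows, so rank(B) = 3.
Each nonzero row contributes one pivot column: 3 pivot columns.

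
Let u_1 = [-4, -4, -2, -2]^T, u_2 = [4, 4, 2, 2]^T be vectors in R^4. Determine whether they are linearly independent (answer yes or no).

Form the matrix with these vectors as rows and row reduce.
R2 ← R2 + R1: [0, 0, 0, 0]
1 nonzero row, so the 2 vectors span a space of dimension 1.
Since 1 < 2, the vectors are linearly dependent.

no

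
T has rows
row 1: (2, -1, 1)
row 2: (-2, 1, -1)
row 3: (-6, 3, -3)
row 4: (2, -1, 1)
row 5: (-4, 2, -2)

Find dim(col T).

1

Row reduce to echelon form.
R2 ← R2 + R1: [0, 0, 0]
R3 ← R3 + (3)·R1: [0, 0, 0]
R4 ← R4 − R1: [0, 0, 0]
R5 ← R5 + (2)·R1: [0, 0, 0]
Echelon form has 1 nonzero row, so rank(T) = 1.
The column space has dimension equal to the rank: 1.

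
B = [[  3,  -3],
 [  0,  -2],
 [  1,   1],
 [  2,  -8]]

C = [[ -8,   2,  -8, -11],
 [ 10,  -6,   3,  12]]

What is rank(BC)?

2

First compute BC:
[[-54,  24, -33, -69],
 [-20,  12,  -6, -24],
 [  2,  -4,  -5,   1],
 [-96,  52, -40, -118]]
Now row reduce the product.
R2 ← R2 − (10/27)·R1: [0, 28/9, 56/9, 14/9]
R3 ← R3 + (1/27)·R1: [0, -28/9, -56/9, -14/9]
R4 ← R4 − (16/9)·R1: [0, 28/3, 56/3, 14/3]
R3 ← R3 + R2: [0, 0, 0, 0]
R4 ← R4 − (3)·R2: [0, 0, 0, 0]
2 nonzero rows, so rank(BC) = 2.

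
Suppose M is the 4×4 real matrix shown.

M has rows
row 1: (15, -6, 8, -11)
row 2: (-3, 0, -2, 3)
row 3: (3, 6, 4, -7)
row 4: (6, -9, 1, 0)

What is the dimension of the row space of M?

Row reduce to echelon form.
R2 ← R2 + (1/5)·R1: [0, -6/5, -2/5, 4/5]
R3 ← R3 − (1/5)·R1: [0, 36/5, 12/5, -24/5]
R4 ← R4 − (2/5)·R1: [0, -33/5, -11/5, 22/5]
R3 ← R3 + (6)·R2: [0, 0, 0, 0]
R4 ← R4 − (11/2)·R2: [0, 0, 0, 0]
Echelon form has 2 nonzero rows, so rank(M) = 2.
The row space has dimension equal to the rank: 2.

2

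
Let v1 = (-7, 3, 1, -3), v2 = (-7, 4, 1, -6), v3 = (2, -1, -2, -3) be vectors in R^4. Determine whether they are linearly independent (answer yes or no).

Form the matrix with these vectors as rows and row reduce.
R2 ← R2 − R1: [0, 1, 0, -3]
R3 ← R3 + (2/7)·R1: [0, -1/7, -12/7, -27/7]
R3 ← R3 + (1/7)·R2: [0, 0, -12/7, -30/7]
3 nonzero rows, so the 3 vectors span a space of dimension 3.
Since 3 = 3, the vectors are linearly independent.

yes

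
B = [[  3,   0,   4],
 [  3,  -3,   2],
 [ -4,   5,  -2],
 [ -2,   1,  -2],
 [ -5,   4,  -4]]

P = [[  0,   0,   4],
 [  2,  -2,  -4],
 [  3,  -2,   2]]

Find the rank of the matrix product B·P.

First compute BP:
[[ 12,  -8,  20],
 [  0,   2,  28],
 [  4,  -6, -40],
 [ -4,   2, -16],
 [ -4,   0, -44]]
Now row reduce the product.
R3 ← R3 − (1/3)·R1: [0, -10/3, -140/3]
R4 ← R4 + (1/3)·R1: [0, -2/3, -28/3]
R5 ← R5 + (1/3)·R1: [0, -8/3, -112/3]
R3 ← R3 + (5/3)·R2: [0, 0, 0]
R4 ← R4 + (1/3)·R2: [0, 0, 0]
R5 ← R5 + (4/3)·R2: [0, 0, 0]
2 nonzero rows, so rank(BP) = 2.

2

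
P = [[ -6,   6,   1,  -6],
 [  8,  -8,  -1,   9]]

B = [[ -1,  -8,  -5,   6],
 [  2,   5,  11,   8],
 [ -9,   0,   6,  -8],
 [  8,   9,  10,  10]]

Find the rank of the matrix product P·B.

2

First compute PB:
[[-39,  24,  42, -56],
 [ 57, -23, -44,  82]]
Now row reduce the product.
R2 ← R2 + (19/13)·R1: [0, 157/13, 226/13, 2/13]
2 nonzero rows, so rank(PB) = 2.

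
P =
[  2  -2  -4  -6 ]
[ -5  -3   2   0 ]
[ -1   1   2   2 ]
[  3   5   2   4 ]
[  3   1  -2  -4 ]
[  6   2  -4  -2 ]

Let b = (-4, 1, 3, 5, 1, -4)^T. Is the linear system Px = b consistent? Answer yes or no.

Row reduce the augmented matrix [P | b].
R2 ← R2 + (5/2)·R1: [0, -8, -8, -15, -9]
R3 ← R3 + (1/2)·R1: [0, 0, 0, -1, 1]
R4 ← R4 − (3/2)·R1: [0, 8, 8, 13, 11]
R5 ← R5 − (3/2)·R1: [0, 4, 4, 5, 7]
R6 ← R6 − (3)·R1: [0, 8, 8, 16, 8]
R4 ← R4 + R2: [0, 0, 0, -2, 2]
R5 ← R5 + (1/2)·R2: [0, 0, 0, -5/2, 5/2]
R6 ← R6 + R2: [0, 0, 0, 1, -1]
R4 ← R4 − (2)·R3: [0, 0, 0, 0, 0]
R5 ← R5 − (5/2)·R3: [0, 0, 0, 0, 0]
R6 ← R6 + R3: [0, 0, 0, 0, 0]
The echelon form has 3 nonzero rows, and every pivot lies in the first 4 columns, so rank(P) = rank([P|b]) = 3.
The system is consistent.

yes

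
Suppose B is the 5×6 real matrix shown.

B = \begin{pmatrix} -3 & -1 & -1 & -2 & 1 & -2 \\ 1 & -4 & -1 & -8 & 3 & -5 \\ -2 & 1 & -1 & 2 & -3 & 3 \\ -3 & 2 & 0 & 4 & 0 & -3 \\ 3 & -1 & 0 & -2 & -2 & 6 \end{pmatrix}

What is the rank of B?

Row reduce to echelon form.
R2 ← R2 + (1/3)·R1: [0, -13/3, -4/3, -26/3, 10/3, -17/3]
R3 ← R3 − (2/3)·R1: [0, 5/3, -1/3, 10/3, -11/3, 13/3]
R4 ← R4 − R1: [0, 3, 1, 6, -1, -1]
R5 ← R5 + R1: [0, -2, -1, -4, -1, 4]
R3 ← R3 + (5/13)·R2: [0, 0, -11/13, 0, -31/13, 28/13]
R4 ← R4 + (9/13)·R2: [0, 0, 1/13, 0, 17/13, -64/13]
R5 ← R5 − (6/13)·R2: [0, 0, -5/13, 0, -33/13, 86/13]
R4 ← R4 + (1/11)·R3: [0, 0, 0, 0, 12/11, -52/11]
R5 ← R5 − (5/11)·R3: [0, 0, 0, 0, -16/11, 62/11]
R5 ← R5 + (4/3)·R4: [0, 0, 0, 0, 0, -2/3]
Echelon form has 5 nonzero rows, so rank(B) = 5.

5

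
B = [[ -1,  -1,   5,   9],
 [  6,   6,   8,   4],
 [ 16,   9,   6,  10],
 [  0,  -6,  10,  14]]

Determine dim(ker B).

Row reduce to echelon form.
R2 ← R2 + (6)·R1: [0, 0, 38, 58]
R3 ← R3 + (16)·R1: [0, -7, 86, 154]
Swap R2 ↔ R3
R4 ← R4 − (6/7)·R2: [0, 0, -446/7, -118]
R4 ← R4 + (223/133)·R3: [0, 0, 0, -2760/133]
4 nonzero rows, so rank(B) = 4.
B has 4 columns; by rank–nullity, nullity = 4 − 4 = 0.

0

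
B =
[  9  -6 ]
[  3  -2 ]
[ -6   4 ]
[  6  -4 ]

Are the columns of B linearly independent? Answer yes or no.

no

Row reduce B to echelon form.
R2 ← R2 − (1/3)·R1: [0, 0]
R3 ← R3 + (2/3)·R1: [0, 0]
R4 ← R4 − (2/3)·R1: [0, 0]
1 pivot among 2 columns.
Only 1 < 2 pivot columns, so the columns are linearly dependent.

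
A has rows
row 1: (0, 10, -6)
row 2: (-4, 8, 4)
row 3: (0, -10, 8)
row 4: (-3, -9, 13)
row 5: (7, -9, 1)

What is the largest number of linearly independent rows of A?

3

Row reduce to echelon form.
Swap R1 ↔ R2
R4 ← R4 − (3/4)·R1: [0, -15, 10]
R5 ← R5 + (7/4)·R1: [0, 5, 8]
R3 ← R3 + R2: [0, 0, 2]
R4 ← R4 + (3/2)·R2: [0, 0, 1]
R5 ← R5 − (1/2)·R2: [0, 0, 11]
R4 ← R4 − (1/2)·R3: [0, 0, 0]
R5 ← R5 − (11/2)·R3: [0, 0, 0]
Echelon form has 3 nonzero rows, so rank(A) = 3.
The rank gives the maximum number of linearly independent rows: 3.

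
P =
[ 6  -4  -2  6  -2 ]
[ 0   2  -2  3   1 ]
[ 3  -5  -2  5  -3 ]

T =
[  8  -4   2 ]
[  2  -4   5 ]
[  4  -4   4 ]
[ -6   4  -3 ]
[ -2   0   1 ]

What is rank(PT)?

2

First compute PT:
[[  0,  24, -36],
 [-24,  12,  -6],
 [-18,  36, -45]]
Now row reduce the product.
Swap R1 ↔ R2
R3 ← R3 − (3/4)·R1: [0, 27, -81/2]
R3 ← R3 − (9/8)·R2: [0, 0, 0]
2 nonzero rows, so rank(PT) = 2.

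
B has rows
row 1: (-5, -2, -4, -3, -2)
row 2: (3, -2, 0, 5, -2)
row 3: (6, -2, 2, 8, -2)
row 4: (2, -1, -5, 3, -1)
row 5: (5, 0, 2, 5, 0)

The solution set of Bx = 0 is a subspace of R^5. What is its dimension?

2

Row reduce to echelon form.
R2 ← R2 + (3/5)·R1: [0, -16/5, -12/5, 16/5, -16/5]
R3 ← R3 + (6/5)·R1: [0, -22/5, -14/5, 22/5, -22/5]
R4 ← R4 + (2/5)·R1: [0, -9/5, -33/5, 9/5, -9/5]
R5 ← R5 + R1: [0, -2, -2, 2, -2]
R3 ← R3 − (11/8)·R2: [0, 0, 1/2, 0, 0]
R4 ← R4 − (9/16)·R2: [0, 0, -21/4, 0, 0]
R5 ← R5 − (5/8)·R2: [0, 0, -1/2, 0, 0]
R4 ← R4 + (21/2)·R3: [0, 0, 0, 0, 0]
R5 ← R5 + R3: [0, 0, 0, 0, 0]
3 nonzero rows, so rank(B) = 3.
B has 5 columns; by rank–nullity, nullity = 5 − 3 = 2.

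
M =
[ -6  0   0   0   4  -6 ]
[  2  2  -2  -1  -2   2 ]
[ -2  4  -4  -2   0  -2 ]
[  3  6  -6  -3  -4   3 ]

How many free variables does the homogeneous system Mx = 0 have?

Row reduce to echelon form.
R2 ← R2 + (1/3)·R1: [0, 2, -2, -1, -2/3, 0]
R3 ← R3 − (1/3)·R1: [0, 4, -4, -2, -4/3, 0]
R4 ← R4 + (1/2)·R1: [0, 6, -6, -3, -2, 0]
R3 ← R3 − (2)·R2: [0, 0, 0, 0, 0, 0]
R4 ← R4 − (3)·R2: [0, 0, 0, 0, 0, 0]
2 nonzero rows, so rank(M) = 2.
M has 6 columns; by rank–nullity, nullity = 6 − 2 = 4.

4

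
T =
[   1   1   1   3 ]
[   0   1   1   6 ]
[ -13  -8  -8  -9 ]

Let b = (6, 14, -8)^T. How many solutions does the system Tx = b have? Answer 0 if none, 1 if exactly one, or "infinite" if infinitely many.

Row reduce the augmented matrix [T | b].
R3 ← R3 + (13)·R1: [0, 5, 5, 30, 70]
R3 ← R3 − (5)·R2: [0, 0, 0, 0, 0]
The echelon form has 2 nonzero rows, and every pivot lies in the first 4 columns, so rank(T) = rank([T|b]) = 2.
The system is consistent.
rank = 2 < 4 unknowns, so there are infinitely many solutions.

infinite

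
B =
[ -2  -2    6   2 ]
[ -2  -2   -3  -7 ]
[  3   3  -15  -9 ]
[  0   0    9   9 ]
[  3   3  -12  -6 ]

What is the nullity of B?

2

Row reduce to echelon form.
R2 ← R2 − R1: [0, 0, -9, -9]
R3 ← R3 + (3/2)·R1: [0, 0, -6, -6]
R5 ← R5 + (3/2)·R1: [0, 0, -3, -3]
R3 ← R3 − (2/3)·R2: [0, 0, 0, 0]
R4 ← R4 + R2: [0, 0, 0, 0]
R5 ← R5 − (1/3)·R2: [0, 0, 0, 0]
2 nonzero rows, so rank(B) = 2.
B has 4 columns; by rank–nullity, nullity = 4 − 2 = 2.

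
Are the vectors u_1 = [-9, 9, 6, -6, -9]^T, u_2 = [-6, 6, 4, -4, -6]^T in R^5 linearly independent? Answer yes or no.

Form the matrix with these vectors as rows and row reduce.
R2 ← R2 − (2/3)·R1: [0, 0, 0, 0, 0]
1 nonzero row, so the 2 vectors span a space of dimension 1.
Since 1 < 2, the vectors are linearly dependent.

no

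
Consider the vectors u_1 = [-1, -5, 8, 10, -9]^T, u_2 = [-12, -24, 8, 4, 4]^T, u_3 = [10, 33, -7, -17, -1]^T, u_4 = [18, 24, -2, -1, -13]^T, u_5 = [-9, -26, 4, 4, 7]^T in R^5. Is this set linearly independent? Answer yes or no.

yes

Form the matrix with these vectors as rows and row reduce.
R2 ← R2 − (12)·R1: [0, 36, -88, -116, 112]
R3 ← R3 + (10)·R1: [0, -17, 73, 83, -91]
R4 ← R4 + (18)·R1: [0, -66, 142, 179, -175]
R5 ← R5 − (9)·R1: [0, 19, -68, -86, 88]
R3 ← R3 + (17/36)·R2: [0, 0, 283/9, 254/9, -343/9]
R4 ← R4 + (11/6)·R2: [0, 0, -58/3, -101/3, 91/3]
R5 ← R5 − (19/36)·R2: [0, 0, -194/9, -223/9, 260/9]
R4 ← R4 + (174/283)·R3: [0, 0, 0, -4617/283, 1953/283]
R5 ← R5 + (194/283)·R3: [0, 0, 0, -1537/283, 782/283]
R5 ← R5 − (1537/4617)·R4: [0, 0, 0, 0, 239/513]
5 nonzero rows, so the 5 vectors span a space of dimension 5.
Since 5 = 5, the vectors are linearly independent.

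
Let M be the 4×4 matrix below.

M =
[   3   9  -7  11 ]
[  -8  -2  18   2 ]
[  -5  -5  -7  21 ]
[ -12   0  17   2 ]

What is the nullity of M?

Row reduce to echelon form.
R2 ← R2 + (8/3)·R1: [0, 22, -2/3, 94/3]
R3 ← R3 + (5/3)·R1: [0, 10, -56/3, 118/3]
R4 ← R4 + (4)·R1: [0, 36, -11, 46]
R3 ← R3 − (5/11)·R2: [0, 0, -202/11, 276/11]
R4 ← R4 − (18/11)·R2: [0, 0, -109/11, -58/11]
R4 ← R4 − (109/202)·R3: [0, 0, 0, -1900/101]
4 nonzero rows, so rank(M) = 4.
M has 4 columns; by rank–nullity, nullity = 4 − 4 = 0.

0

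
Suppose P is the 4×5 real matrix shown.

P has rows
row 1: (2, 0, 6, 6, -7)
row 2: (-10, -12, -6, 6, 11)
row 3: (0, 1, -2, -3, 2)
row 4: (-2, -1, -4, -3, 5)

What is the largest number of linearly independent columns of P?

2

Row reduce to echelon form.
R2 ← R2 + (5)·R1: [0, -12, 24, 36, -24]
R4 ← R4 + R1: [0, -1, 2, 3, -2]
R3 ← R3 + (1/12)·R2: [0, 0, 0, 0, 0]
R4 ← R4 − (1/12)·R2: [0, 0, 0, 0, 0]
Echelon form has 2 nonzero rows, so rank(P) = 2.
The rank gives the maximum number of linearly independent columns: 2.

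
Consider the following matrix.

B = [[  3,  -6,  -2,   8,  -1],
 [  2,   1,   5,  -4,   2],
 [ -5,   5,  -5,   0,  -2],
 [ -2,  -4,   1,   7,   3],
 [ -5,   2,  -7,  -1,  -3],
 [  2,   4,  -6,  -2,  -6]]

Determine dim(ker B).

1

Row reduce to echelon form.
R2 ← R2 − (2/3)·R1: [0, 5, 19/3, -28/3, 8/3]
R3 ← R3 + (5/3)·R1: [0, -5, -25/3, 40/3, -11/3]
R4 ← R4 + (2/3)·R1: [0, -8, -1/3, 37/3, 7/3]
R5 ← R5 + (5/3)·R1: [0, -8, -31/3, 37/3, -14/3]
R6 ← R6 − (2/3)·R1: [0, 8, -14/3, -22/3, -16/3]
R3 ← R3 + R2: [0, 0, -2, 4, -1]
R4 ← R4 + (8/5)·R2: [0, 0, 49/5, -13/5, 33/5]
R5 ← R5 + (8/5)·R2: [0, 0, -1/5, -13/5, -2/5]
R6 ← R6 − (8/5)·R2: [0, 0, -74/5, 38/5, -48/5]
R4 ← R4 + (49/10)·R3: [0, 0, 0, 17, 17/10]
R5 ← R5 − (1/10)·R3: [0, 0, 0, -3, -3/10]
R6 ← R6 − (37/5)·R3: [0, 0, 0, -22, -11/5]
R5 ← R5 + (3/17)·R4: [0, 0, 0, 0, 0]
R6 ← R6 + (22/17)·R4: [0, 0, 0, 0, 0]
4 nonzero rows, so rank(B) = 4.
B has 5 columns; by rank–nullity, nullity = 5 − 4 = 1.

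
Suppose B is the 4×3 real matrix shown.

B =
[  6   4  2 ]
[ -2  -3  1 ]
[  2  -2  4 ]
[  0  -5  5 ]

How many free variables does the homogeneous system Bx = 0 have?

Row reduce to echelon form.
R2 ← R2 + (1/3)·R1: [0, -5/3, 5/3]
R3 ← R3 − (1/3)·R1: [0, -10/3, 10/3]
R3 ← R3 − (2)·R2: [0, 0, 0]
R4 ← R4 − (3)·R2: [0, 0, 0]
2 nonzero rows, so rank(B) = 2.
B has 3 columns; by rank–nullity, nullity = 3 − 2 = 1.

1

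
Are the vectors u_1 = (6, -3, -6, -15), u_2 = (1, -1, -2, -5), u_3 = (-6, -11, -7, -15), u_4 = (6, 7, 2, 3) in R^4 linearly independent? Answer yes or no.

Form the matrix with these vectors as rows and row reduce.
R2 ← R2 − (1/6)·R1: [0, -1/2, -1, -5/2]
R3 ← R3 + R1: [0, -14, -13, -30]
R4 ← R4 − R1: [0, 10, 8, 18]
R3 ← R3 − (28)·R2: [0, 0, 15, 40]
R4 ← R4 + (20)·R2: [0, 0, -12, -32]
R4 ← R4 + (4/5)·R3: [0, 0, 0, 0]
3 nonzero rows, so the 4 vectors span a space of dimension 3.
Since 3 < 4, the vectors are linearly dependent.

no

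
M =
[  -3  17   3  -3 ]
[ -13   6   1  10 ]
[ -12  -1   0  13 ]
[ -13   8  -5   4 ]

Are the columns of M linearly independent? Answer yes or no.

Row reduce M to echelon form.
R2 ← R2 − (13/3)·R1: [0, -203/3, -12, 23]
R3 ← R3 − (4)·R1: [0, -69, -12, 25]
R4 ← R4 − (13/3)·R1: [0, -197/3, -18, 17]
R3 ← R3 − (207/203)·R2: [0, 0, 48/203, 314/203]
R4 ← R4 − (197/203)·R2: [0, 0, -1290/203, -1080/203]
R4 ← R4 + (215/8)·R3: [0, 0, 0, 145/4]
4 pivots among 4 columns.
Every column is a pivot column, so the columns are linearly independent.

yes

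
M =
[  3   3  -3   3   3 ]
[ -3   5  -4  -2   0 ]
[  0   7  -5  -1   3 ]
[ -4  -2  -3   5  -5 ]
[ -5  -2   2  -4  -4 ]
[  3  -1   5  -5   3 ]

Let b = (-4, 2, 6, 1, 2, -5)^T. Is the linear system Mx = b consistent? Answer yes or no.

no

Row reduce the augmented matrix [M | b].
R2 ← R2 + R1: [0, 8, -7, 1, 3, -2]
R4 ← R4 + (4/3)·R1: [0, 2, -7, 9, -1, -13/3]
R5 ← R5 + (5/3)·R1: [0, 3, -3, 1, 1, -14/3]
R6 ← R6 − R1: [0, -4, 8, -8, 0, -1]
R3 ← R3 − (7/8)·R2: [0, 0, 9/8, -15/8, 3/8, 31/4]
R4 ← R4 − (1/4)·R2: [0, 0, -21/4, 35/4, -7/4, -23/6]
R5 ← R5 − (3/8)·R2: [0, 0, -3/8, 5/8, -1/8, -47/12]
R6 ← R6 + (1/2)·R2: [0, 0, 9/2, -15/2, 3/2, -2]
R4 ← R4 + (14/3)·R3: [0, 0, 0, 0, 0, 97/3]
R5 ← R5 + (1/3)·R3: [0, 0, 0, 0, 0, -4/3]
R6 ← R6 − (4)·R3: [0, 0, 0, 0, 0, -33]
R5 ← R5 + (4/97)·R4: [0, 0, 0, 0, 0, 0]
R6 ← R6 + (99/97)·R4: [0, 0, 0, 0, 0, 0]
The echelon form has 4 nonzero rows; the last pivot sits in the augmented column, so rank(M) = 3 but rank([M|b]) = 4.
Since the ranks differ, the system is inconsistent.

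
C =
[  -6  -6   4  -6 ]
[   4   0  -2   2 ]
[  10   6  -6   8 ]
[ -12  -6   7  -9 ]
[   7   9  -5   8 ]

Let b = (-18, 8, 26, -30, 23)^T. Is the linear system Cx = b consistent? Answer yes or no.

yes

Row reduce the augmented matrix [C | b].
R2 ← R2 + (2/3)·R1: [0, -4, 2/3, -2, -4]
R3 ← R3 + (5/3)·R1: [0, -4, 2/3, -2, -4]
R4 ← R4 − (2)·R1: [0, 6, -1, 3, 6]
R5 ← R5 + (7/6)·R1: [0, 2, -1/3, 1, 2]
R3 ← R3 − R2: [0, 0, 0, 0, 0]
R4 ← R4 + (3/2)·R2: [0, 0, 0, 0, 0]
R5 ← R5 + (1/2)·R2: [0, 0, 0, 0, 0]
The echelon form has 2 nonzero rows, and every pivot lies in the first 4 columns, so rank(C) = rank([C|b]) = 2.
The system is consistent.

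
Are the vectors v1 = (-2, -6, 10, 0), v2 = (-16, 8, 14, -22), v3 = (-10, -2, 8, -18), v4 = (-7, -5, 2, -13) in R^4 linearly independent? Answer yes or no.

yes

Form the matrix with these vectors as rows and row reduce.
R2 ← R2 − (8)·R1: [0, 56, -66, -22]
R3 ← R3 − (5)·R1: [0, 28, -42, -18]
R4 ← R4 − (7/2)·R1: [0, 16, -33, -13]
R3 ← R3 − (1/2)·R2: [0, 0, -9, -7]
R4 ← R4 − (2/7)·R2: [0, 0, -99/7, -47/7]
R4 ← R4 − (11/7)·R3: [0, 0, 0, 30/7]
4 nonzero rows, so the 4 vectors span a space of dimension 4.
Since 4 = 4, the vectors are linearly independent.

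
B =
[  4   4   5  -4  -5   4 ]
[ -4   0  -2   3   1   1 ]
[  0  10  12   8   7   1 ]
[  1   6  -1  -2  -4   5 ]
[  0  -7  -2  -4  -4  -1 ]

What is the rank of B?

5

Row reduce to echelon form.
R2 ← R2 + R1: [0, 4, 3, -1, -4, 5]
R4 ← R4 − (1/4)·R1: [0, 5, -9/4, -1, -11/4, 4]
R3 ← R3 − (5/2)·R2: [0, 0, 9/2, 21/2, 17, -23/2]
R4 ← R4 − (5/4)·R2: [0, 0, -6, 1/4, 9/4, -9/4]
R5 ← R5 + (7/4)·R2: [0, 0, 13/4, -23/4, -11, 31/4]
R4 ← R4 + (4/3)·R3: [0, 0, 0, 57/4, 299/12, -211/12]
R5 ← R5 − (13/18)·R3: [0, 0, 0, -40/3, -419/18, 289/18]
R5 ← R5 + (160/171)·R4: [0, 0, 0, 0, 37/1026, -407/1026]
Echelon form has 5 nonzero rows, so rank(B) = 5.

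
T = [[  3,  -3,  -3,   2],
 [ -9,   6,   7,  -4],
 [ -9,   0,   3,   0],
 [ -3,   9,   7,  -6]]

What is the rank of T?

2

Row reduce to echelon form.
R2 ← R2 + (3)·R1: [0, -3, -2, 2]
R3 ← R3 + (3)·R1: [0, -9, -6, 6]
R4 ← R4 + R1: [0, 6, 4, -4]
R3 ← R3 − (3)·R2: [0, 0, 0, 0]
R4 ← R4 + (2)·R2: [0, 0, 0, 0]
Echelon form has 2 nonzero rows, so rank(T) = 2.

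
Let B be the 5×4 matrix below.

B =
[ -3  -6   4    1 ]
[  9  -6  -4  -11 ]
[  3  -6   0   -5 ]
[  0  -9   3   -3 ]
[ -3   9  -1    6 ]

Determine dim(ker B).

2

Row reduce to echelon form.
R2 ← R2 + (3)·R1: [0, -24, 8, -8]
R3 ← R3 + R1: [0, -12, 4, -4]
R5 ← R5 − R1: [0, 15, -5, 5]
R3 ← R3 − (1/2)·R2: [0, 0, 0, 0]
R4 ← R4 − (3/8)·R2: [0, 0, 0, 0]
R5 ← R5 + (5/8)·R2: [0, 0, 0, 0]
2 nonzero rows, so rank(B) = 2.
B has 4 columns; by rank–nullity, nullity = 4 − 2 = 2.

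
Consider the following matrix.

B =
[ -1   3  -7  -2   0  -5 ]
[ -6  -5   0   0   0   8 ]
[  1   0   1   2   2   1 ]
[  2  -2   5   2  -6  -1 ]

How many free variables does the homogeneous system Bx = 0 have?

Row reduce to echelon form.
R2 ← R2 − (6)·R1: [0, -23, 42, 12, 0, 38]
R3 ← R3 + R1: [0, 3, -6, 0, 2, -4]
R4 ← R4 + (2)·R1: [0, 4, -9, -2, -6, -11]
R3 ← R3 + (3/23)·R2: [0, 0, -12/23, 36/23, 2, 22/23]
R4 ← R4 + (4/23)·R2: [0, 0, -39/23, 2/23, -6, -101/23]
R4 ← R4 − (13/4)·R3: [0, 0, 0, -5, -25/2, -15/2]
4 nonzero rows, so rank(B) = 4.
B has 6 columns; by rank–nullity, nullity = 6 − 4 = 2.

2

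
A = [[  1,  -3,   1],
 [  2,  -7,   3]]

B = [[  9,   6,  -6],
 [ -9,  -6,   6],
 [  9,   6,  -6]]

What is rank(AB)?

1

First compute AB:
[[ 45,  30, -30],
 [108,  72, -72]]
Now row reduce the product.
R2 ← R2 − (12/5)·R1: [0, 0, 0]
1 nonzero row, so rank(AB) = 1.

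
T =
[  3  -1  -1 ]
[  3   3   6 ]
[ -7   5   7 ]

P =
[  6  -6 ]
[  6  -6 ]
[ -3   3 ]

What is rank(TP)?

First compute TP:
[[ 15, -15],
 [ 18, -18],
 [-33,  33]]
Now row reduce the product.
R2 ← R2 − (6/5)·R1: [0, 0]
R3 ← R3 + (11/5)·R1: [0, 0]
1 nonzero row, so rank(TP) = 1.

1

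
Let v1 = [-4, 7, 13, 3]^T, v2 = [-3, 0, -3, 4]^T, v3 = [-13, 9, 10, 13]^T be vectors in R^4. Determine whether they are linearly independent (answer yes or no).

Form the matrix with these vectors as rows and row reduce.
R2 ← R2 − (3/4)·R1: [0, -21/4, -51/4, 7/4]
R3 ← R3 − (13/4)·R1: [0, -55/4, -129/4, 13/4]
R3 ← R3 − (55/21)·R2: [0, 0, 8/7, -4/3]
3 nonzero rows, so the 3 vectors span a space of dimension 3.
Since 3 = 3, the vectors are linearly independent.

yes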